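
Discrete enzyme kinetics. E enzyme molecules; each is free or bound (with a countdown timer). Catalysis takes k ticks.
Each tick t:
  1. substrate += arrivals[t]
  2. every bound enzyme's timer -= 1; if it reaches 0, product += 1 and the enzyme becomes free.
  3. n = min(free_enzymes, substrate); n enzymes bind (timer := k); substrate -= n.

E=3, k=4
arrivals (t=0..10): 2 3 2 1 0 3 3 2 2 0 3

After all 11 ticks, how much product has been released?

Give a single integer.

t=0: arr=2 -> substrate=0 bound=2 product=0
t=1: arr=3 -> substrate=2 bound=3 product=0
t=2: arr=2 -> substrate=4 bound=3 product=0
t=3: arr=1 -> substrate=5 bound=3 product=0
t=4: arr=0 -> substrate=3 bound=3 product=2
t=5: arr=3 -> substrate=5 bound=3 product=3
t=6: arr=3 -> substrate=8 bound=3 product=3
t=7: arr=2 -> substrate=10 bound=3 product=3
t=8: arr=2 -> substrate=10 bound=3 product=5
t=9: arr=0 -> substrate=9 bound=3 product=6
t=10: arr=3 -> substrate=12 bound=3 product=6

Answer: 6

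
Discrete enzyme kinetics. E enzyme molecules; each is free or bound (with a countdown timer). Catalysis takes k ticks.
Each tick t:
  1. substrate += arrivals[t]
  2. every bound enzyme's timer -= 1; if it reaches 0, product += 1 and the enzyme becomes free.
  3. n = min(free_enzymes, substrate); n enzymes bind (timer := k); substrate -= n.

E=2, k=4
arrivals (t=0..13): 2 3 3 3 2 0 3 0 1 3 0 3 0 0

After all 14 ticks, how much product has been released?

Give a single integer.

t=0: arr=2 -> substrate=0 bound=2 product=0
t=1: arr=3 -> substrate=3 bound=2 product=0
t=2: arr=3 -> substrate=6 bound=2 product=0
t=3: arr=3 -> substrate=9 bound=2 product=0
t=4: arr=2 -> substrate=9 bound=2 product=2
t=5: arr=0 -> substrate=9 bound=2 product=2
t=6: arr=3 -> substrate=12 bound=2 product=2
t=7: arr=0 -> substrate=12 bound=2 product=2
t=8: arr=1 -> substrate=11 bound=2 product=4
t=9: arr=3 -> substrate=14 bound=2 product=4
t=10: arr=0 -> substrate=14 bound=2 product=4
t=11: arr=3 -> substrate=17 bound=2 product=4
t=12: arr=0 -> substrate=15 bound=2 product=6
t=13: arr=0 -> substrate=15 bound=2 product=6

Answer: 6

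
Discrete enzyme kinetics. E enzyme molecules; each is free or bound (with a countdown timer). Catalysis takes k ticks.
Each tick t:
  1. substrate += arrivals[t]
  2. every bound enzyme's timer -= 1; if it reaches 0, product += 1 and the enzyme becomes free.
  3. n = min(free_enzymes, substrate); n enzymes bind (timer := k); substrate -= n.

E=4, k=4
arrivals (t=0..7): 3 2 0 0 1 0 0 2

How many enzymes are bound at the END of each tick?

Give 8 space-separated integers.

t=0: arr=3 -> substrate=0 bound=3 product=0
t=1: arr=2 -> substrate=1 bound=4 product=0
t=2: arr=0 -> substrate=1 bound=4 product=0
t=3: arr=0 -> substrate=1 bound=4 product=0
t=4: arr=1 -> substrate=0 bound=3 product=3
t=5: arr=0 -> substrate=0 bound=2 product=4
t=6: arr=0 -> substrate=0 bound=2 product=4
t=7: arr=2 -> substrate=0 bound=4 product=4

Answer: 3 4 4 4 3 2 2 4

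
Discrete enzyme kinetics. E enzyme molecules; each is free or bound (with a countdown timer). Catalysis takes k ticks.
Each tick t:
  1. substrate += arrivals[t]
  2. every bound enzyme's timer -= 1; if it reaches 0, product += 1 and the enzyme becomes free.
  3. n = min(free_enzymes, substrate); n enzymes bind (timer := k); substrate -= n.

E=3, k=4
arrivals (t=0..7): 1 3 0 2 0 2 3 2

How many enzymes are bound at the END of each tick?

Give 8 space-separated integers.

t=0: arr=1 -> substrate=0 bound=1 product=0
t=1: arr=3 -> substrate=1 bound=3 product=0
t=2: arr=0 -> substrate=1 bound=3 product=0
t=3: arr=2 -> substrate=3 bound=3 product=0
t=4: arr=0 -> substrate=2 bound=3 product=1
t=5: arr=2 -> substrate=2 bound=3 product=3
t=6: arr=3 -> substrate=5 bound=3 product=3
t=7: arr=2 -> substrate=7 bound=3 product=3

Answer: 1 3 3 3 3 3 3 3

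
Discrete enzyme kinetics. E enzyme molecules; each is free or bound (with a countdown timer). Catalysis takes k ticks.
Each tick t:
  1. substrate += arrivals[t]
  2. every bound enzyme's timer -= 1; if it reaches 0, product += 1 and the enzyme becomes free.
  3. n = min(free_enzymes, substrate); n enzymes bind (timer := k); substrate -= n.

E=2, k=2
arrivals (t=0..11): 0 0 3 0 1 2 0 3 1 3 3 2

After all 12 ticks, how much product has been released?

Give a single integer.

t=0: arr=0 -> substrate=0 bound=0 product=0
t=1: arr=0 -> substrate=0 bound=0 product=0
t=2: arr=3 -> substrate=1 bound=2 product=0
t=3: arr=0 -> substrate=1 bound=2 product=0
t=4: arr=1 -> substrate=0 bound=2 product=2
t=5: arr=2 -> substrate=2 bound=2 product=2
t=6: arr=0 -> substrate=0 bound=2 product=4
t=7: arr=3 -> substrate=3 bound=2 product=4
t=8: arr=1 -> substrate=2 bound=2 product=6
t=9: arr=3 -> substrate=5 bound=2 product=6
t=10: arr=3 -> substrate=6 bound=2 product=8
t=11: arr=2 -> substrate=8 bound=2 product=8

Answer: 8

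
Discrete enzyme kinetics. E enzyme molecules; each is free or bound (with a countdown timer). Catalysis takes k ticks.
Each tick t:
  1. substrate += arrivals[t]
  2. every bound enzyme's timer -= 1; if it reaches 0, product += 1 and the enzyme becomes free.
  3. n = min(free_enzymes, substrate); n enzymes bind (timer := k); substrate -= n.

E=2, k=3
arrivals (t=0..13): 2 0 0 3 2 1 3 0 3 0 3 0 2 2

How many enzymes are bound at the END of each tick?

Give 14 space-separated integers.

Answer: 2 2 2 2 2 2 2 2 2 2 2 2 2 2

Derivation:
t=0: arr=2 -> substrate=0 bound=2 product=0
t=1: arr=0 -> substrate=0 bound=2 product=0
t=2: arr=0 -> substrate=0 bound=2 product=0
t=3: arr=3 -> substrate=1 bound=2 product=2
t=4: arr=2 -> substrate=3 bound=2 product=2
t=5: arr=1 -> substrate=4 bound=2 product=2
t=6: arr=3 -> substrate=5 bound=2 product=4
t=7: arr=0 -> substrate=5 bound=2 product=4
t=8: arr=3 -> substrate=8 bound=2 product=4
t=9: arr=0 -> substrate=6 bound=2 product=6
t=10: arr=3 -> substrate=9 bound=2 product=6
t=11: arr=0 -> substrate=9 bound=2 product=6
t=12: arr=2 -> substrate=9 bound=2 product=8
t=13: arr=2 -> substrate=11 bound=2 product=8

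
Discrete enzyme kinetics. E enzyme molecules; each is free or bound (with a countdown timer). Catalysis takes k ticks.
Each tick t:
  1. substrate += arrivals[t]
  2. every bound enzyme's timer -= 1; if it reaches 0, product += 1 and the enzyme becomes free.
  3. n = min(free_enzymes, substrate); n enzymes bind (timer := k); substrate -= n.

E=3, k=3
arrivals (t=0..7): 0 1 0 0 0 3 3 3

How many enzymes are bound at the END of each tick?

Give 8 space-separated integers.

t=0: arr=0 -> substrate=0 bound=0 product=0
t=1: arr=1 -> substrate=0 bound=1 product=0
t=2: arr=0 -> substrate=0 bound=1 product=0
t=3: arr=0 -> substrate=0 bound=1 product=0
t=4: arr=0 -> substrate=0 bound=0 product=1
t=5: arr=3 -> substrate=0 bound=3 product=1
t=6: arr=3 -> substrate=3 bound=3 product=1
t=7: arr=3 -> substrate=6 bound=3 product=1

Answer: 0 1 1 1 0 3 3 3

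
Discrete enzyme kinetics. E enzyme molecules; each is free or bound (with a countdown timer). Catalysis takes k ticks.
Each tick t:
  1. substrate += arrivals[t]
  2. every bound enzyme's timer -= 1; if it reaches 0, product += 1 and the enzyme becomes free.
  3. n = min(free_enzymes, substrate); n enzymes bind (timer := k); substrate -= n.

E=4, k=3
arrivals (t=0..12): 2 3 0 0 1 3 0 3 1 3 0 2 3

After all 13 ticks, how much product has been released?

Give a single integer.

t=0: arr=2 -> substrate=0 bound=2 product=0
t=1: arr=3 -> substrate=1 bound=4 product=0
t=2: arr=0 -> substrate=1 bound=4 product=0
t=3: arr=0 -> substrate=0 bound=3 product=2
t=4: arr=1 -> substrate=0 bound=2 product=4
t=5: arr=3 -> substrate=1 bound=4 product=4
t=6: arr=0 -> substrate=0 bound=4 product=5
t=7: arr=3 -> substrate=2 bound=4 product=6
t=8: arr=1 -> substrate=1 bound=4 product=8
t=9: arr=3 -> substrate=3 bound=4 product=9
t=10: arr=0 -> substrate=2 bound=4 product=10
t=11: arr=2 -> substrate=2 bound=4 product=12
t=12: arr=3 -> substrate=4 bound=4 product=13

Answer: 13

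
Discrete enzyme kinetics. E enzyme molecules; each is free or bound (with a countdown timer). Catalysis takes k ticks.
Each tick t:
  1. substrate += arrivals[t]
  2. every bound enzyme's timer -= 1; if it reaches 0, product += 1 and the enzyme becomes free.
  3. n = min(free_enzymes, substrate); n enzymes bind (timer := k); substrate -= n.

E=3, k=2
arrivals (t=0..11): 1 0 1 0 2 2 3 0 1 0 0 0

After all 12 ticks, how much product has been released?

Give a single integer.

Answer: 10

Derivation:
t=0: arr=1 -> substrate=0 bound=1 product=0
t=1: arr=0 -> substrate=0 bound=1 product=0
t=2: arr=1 -> substrate=0 bound=1 product=1
t=3: arr=0 -> substrate=0 bound=1 product=1
t=4: arr=2 -> substrate=0 bound=2 product=2
t=5: arr=2 -> substrate=1 bound=3 product=2
t=6: arr=3 -> substrate=2 bound=3 product=4
t=7: arr=0 -> substrate=1 bound=3 product=5
t=8: arr=1 -> substrate=0 bound=3 product=7
t=9: arr=0 -> substrate=0 bound=2 product=8
t=10: arr=0 -> substrate=0 bound=0 product=10
t=11: arr=0 -> substrate=0 bound=0 product=10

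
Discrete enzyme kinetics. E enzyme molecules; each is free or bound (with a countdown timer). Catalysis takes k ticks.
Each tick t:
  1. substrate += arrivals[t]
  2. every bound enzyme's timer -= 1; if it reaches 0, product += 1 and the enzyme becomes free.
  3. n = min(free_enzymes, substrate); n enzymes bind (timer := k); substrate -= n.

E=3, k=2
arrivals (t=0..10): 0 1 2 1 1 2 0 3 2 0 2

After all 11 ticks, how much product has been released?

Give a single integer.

Answer: 10

Derivation:
t=0: arr=0 -> substrate=0 bound=0 product=0
t=1: arr=1 -> substrate=0 bound=1 product=0
t=2: arr=2 -> substrate=0 bound=3 product=0
t=3: arr=1 -> substrate=0 bound=3 product=1
t=4: arr=1 -> substrate=0 bound=2 product=3
t=5: arr=2 -> substrate=0 bound=3 product=4
t=6: arr=0 -> substrate=0 bound=2 product=5
t=7: arr=3 -> substrate=0 bound=3 product=7
t=8: arr=2 -> substrate=2 bound=3 product=7
t=9: arr=0 -> substrate=0 bound=2 product=10
t=10: arr=2 -> substrate=1 bound=3 product=10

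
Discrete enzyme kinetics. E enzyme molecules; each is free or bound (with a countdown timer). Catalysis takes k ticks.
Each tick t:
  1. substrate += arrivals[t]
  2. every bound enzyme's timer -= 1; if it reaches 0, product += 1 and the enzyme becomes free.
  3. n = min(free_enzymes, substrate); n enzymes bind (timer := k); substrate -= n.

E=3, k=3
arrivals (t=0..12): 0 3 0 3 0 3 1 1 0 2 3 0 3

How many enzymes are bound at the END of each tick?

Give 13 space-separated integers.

Answer: 0 3 3 3 3 3 3 3 3 3 3 3 3

Derivation:
t=0: arr=0 -> substrate=0 bound=0 product=0
t=1: arr=3 -> substrate=0 bound=3 product=0
t=2: arr=0 -> substrate=0 bound=3 product=0
t=3: arr=3 -> substrate=3 bound=3 product=0
t=4: arr=0 -> substrate=0 bound=3 product=3
t=5: arr=3 -> substrate=3 bound=3 product=3
t=6: arr=1 -> substrate=4 bound=3 product=3
t=7: arr=1 -> substrate=2 bound=3 product=6
t=8: arr=0 -> substrate=2 bound=3 product=6
t=9: arr=2 -> substrate=4 bound=3 product=6
t=10: arr=3 -> substrate=4 bound=3 product=9
t=11: arr=0 -> substrate=4 bound=3 product=9
t=12: arr=3 -> substrate=7 bound=3 product=9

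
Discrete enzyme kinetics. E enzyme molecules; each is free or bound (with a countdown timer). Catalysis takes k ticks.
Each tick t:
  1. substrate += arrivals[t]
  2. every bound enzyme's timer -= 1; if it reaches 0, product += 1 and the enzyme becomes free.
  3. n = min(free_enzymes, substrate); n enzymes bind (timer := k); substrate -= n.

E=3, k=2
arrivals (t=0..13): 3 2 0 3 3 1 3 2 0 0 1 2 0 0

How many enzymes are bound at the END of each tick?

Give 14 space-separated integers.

Answer: 3 3 2 3 3 3 3 3 3 3 3 3 3 2

Derivation:
t=0: arr=3 -> substrate=0 bound=3 product=0
t=1: arr=2 -> substrate=2 bound=3 product=0
t=2: arr=0 -> substrate=0 bound=2 product=3
t=3: arr=3 -> substrate=2 bound=3 product=3
t=4: arr=3 -> substrate=3 bound=3 product=5
t=5: arr=1 -> substrate=3 bound=3 product=6
t=6: arr=3 -> substrate=4 bound=3 product=8
t=7: arr=2 -> substrate=5 bound=3 product=9
t=8: arr=0 -> substrate=3 bound=3 product=11
t=9: arr=0 -> substrate=2 bound=3 product=12
t=10: arr=1 -> substrate=1 bound=3 product=14
t=11: arr=2 -> substrate=2 bound=3 product=15
t=12: arr=0 -> substrate=0 bound=3 product=17
t=13: arr=0 -> substrate=0 bound=2 product=18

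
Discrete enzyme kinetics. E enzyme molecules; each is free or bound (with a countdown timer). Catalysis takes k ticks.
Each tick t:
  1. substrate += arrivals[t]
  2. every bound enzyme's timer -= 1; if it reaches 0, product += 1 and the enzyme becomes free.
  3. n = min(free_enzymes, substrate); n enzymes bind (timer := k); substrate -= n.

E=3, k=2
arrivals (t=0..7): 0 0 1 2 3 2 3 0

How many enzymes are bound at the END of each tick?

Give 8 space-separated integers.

t=0: arr=0 -> substrate=0 bound=0 product=0
t=1: arr=0 -> substrate=0 bound=0 product=0
t=2: arr=1 -> substrate=0 bound=1 product=0
t=3: arr=2 -> substrate=0 bound=3 product=0
t=4: arr=3 -> substrate=2 bound=3 product=1
t=5: arr=2 -> substrate=2 bound=3 product=3
t=6: arr=3 -> substrate=4 bound=3 product=4
t=7: arr=0 -> substrate=2 bound=3 product=6

Answer: 0 0 1 3 3 3 3 3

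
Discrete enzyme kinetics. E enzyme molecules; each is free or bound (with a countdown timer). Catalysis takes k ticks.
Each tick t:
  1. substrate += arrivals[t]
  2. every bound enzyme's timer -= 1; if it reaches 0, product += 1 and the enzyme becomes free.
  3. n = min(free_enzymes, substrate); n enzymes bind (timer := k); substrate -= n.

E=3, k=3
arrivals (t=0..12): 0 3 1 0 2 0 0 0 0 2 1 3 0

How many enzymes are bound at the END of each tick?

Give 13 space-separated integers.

Answer: 0 3 3 3 3 3 3 0 0 2 3 3 3

Derivation:
t=0: arr=0 -> substrate=0 bound=0 product=0
t=1: arr=3 -> substrate=0 bound=3 product=0
t=2: arr=1 -> substrate=1 bound=3 product=0
t=3: arr=0 -> substrate=1 bound=3 product=0
t=4: arr=2 -> substrate=0 bound=3 product=3
t=5: arr=0 -> substrate=0 bound=3 product=3
t=6: arr=0 -> substrate=0 bound=3 product=3
t=7: arr=0 -> substrate=0 bound=0 product=6
t=8: arr=0 -> substrate=0 bound=0 product=6
t=9: arr=2 -> substrate=0 bound=2 product=6
t=10: arr=1 -> substrate=0 bound=3 product=6
t=11: arr=3 -> substrate=3 bound=3 product=6
t=12: arr=0 -> substrate=1 bound=3 product=8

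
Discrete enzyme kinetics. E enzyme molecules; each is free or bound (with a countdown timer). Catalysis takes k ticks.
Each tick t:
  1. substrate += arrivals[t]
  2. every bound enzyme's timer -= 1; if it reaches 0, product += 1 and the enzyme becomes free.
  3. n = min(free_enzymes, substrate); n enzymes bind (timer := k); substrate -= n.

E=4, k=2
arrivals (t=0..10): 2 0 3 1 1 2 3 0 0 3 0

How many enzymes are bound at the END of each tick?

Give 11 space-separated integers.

Answer: 2 2 3 4 2 3 4 3 1 3 3

Derivation:
t=0: arr=2 -> substrate=0 bound=2 product=0
t=1: arr=0 -> substrate=0 bound=2 product=0
t=2: arr=3 -> substrate=0 bound=3 product=2
t=3: arr=1 -> substrate=0 bound=4 product=2
t=4: arr=1 -> substrate=0 bound=2 product=5
t=5: arr=2 -> substrate=0 bound=3 product=6
t=6: arr=3 -> substrate=1 bound=4 product=7
t=7: arr=0 -> substrate=0 bound=3 product=9
t=8: arr=0 -> substrate=0 bound=1 product=11
t=9: arr=3 -> substrate=0 bound=3 product=12
t=10: arr=0 -> substrate=0 bound=3 product=12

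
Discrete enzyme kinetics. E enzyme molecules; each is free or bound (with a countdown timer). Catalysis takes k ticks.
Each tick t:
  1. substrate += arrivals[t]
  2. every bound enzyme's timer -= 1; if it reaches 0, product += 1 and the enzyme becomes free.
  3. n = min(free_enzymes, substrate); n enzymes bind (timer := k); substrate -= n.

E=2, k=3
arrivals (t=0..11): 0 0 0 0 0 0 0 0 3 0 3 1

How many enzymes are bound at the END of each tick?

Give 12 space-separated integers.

Answer: 0 0 0 0 0 0 0 0 2 2 2 2

Derivation:
t=0: arr=0 -> substrate=0 bound=0 product=0
t=1: arr=0 -> substrate=0 bound=0 product=0
t=2: arr=0 -> substrate=0 bound=0 product=0
t=3: arr=0 -> substrate=0 bound=0 product=0
t=4: arr=0 -> substrate=0 bound=0 product=0
t=5: arr=0 -> substrate=0 bound=0 product=0
t=6: arr=0 -> substrate=0 bound=0 product=0
t=7: arr=0 -> substrate=0 bound=0 product=0
t=8: arr=3 -> substrate=1 bound=2 product=0
t=9: arr=0 -> substrate=1 bound=2 product=0
t=10: arr=3 -> substrate=4 bound=2 product=0
t=11: arr=1 -> substrate=3 bound=2 product=2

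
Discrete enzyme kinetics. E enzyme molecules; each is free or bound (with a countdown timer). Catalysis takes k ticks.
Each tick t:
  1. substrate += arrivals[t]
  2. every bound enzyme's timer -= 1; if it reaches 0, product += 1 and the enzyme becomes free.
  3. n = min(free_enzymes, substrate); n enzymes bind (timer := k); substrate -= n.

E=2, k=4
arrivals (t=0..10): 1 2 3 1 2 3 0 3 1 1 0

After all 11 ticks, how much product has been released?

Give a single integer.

t=0: arr=1 -> substrate=0 bound=1 product=0
t=1: arr=2 -> substrate=1 bound=2 product=0
t=2: arr=3 -> substrate=4 bound=2 product=0
t=3: arr=1 -> substrate=5 bound=2 product=0
t=4: arr=2 -> substrate=6 bound=2 product=1
t=5: arr=3 -> substrate=8 bound=2 product=2
t=6: arr=0 -> substrate=8 bound=2 product=2
t=7: arr=3 -> substrate=11 bound=2 product=2
t=8: arr=1 -> substrate=11 bound=2 product=3
t=9: arr=1 -> substrate=11 bound=2 product=4
t=10: arr=0 -> substrate=11 bound=2 product=4

Answer: 4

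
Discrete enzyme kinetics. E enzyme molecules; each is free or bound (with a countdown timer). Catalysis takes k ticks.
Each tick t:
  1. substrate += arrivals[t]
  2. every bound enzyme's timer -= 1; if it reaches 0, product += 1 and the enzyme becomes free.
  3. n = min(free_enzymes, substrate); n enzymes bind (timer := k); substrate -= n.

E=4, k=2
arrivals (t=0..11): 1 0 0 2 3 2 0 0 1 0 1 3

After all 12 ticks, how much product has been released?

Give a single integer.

t=0: arr=1 -> substrate=0 bound=1 product=0
t=1: arr=0 -> substrate=0 bound=1 product=0
t=2: arr=0 -> substrate=0 bound=0 product=1
t=3: arr=2 -> substrate=0 bound=2 product=1
t=4: arr=3 -> substrate=1 bound=4 product=1
t=5: arr=2 -> substrate=1 bound=4 product=3
t=6: arr=0 -> substrate=0 bound=3 product=5
t=7: arr=0 -> substrate=0 bound=1 product=7
t=8: arr=1 -> substrate=0 bound=1 product=8
t=9: arr=0 -> substrate=0 bound=1 product=8
t=10: arr=1 -> substrate=0 bound=1 product=9
t=11: arr=3 -> substrate=0 bound=4 product=9

Answer: 9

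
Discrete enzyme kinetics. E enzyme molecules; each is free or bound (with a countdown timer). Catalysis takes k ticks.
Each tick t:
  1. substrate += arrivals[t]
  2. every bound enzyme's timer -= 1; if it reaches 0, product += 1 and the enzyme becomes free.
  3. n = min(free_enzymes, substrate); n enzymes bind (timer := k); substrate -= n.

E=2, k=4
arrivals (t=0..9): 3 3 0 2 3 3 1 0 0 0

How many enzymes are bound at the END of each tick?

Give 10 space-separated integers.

t=0: arr=3 -> substrate=1 bound=2 product=0
t=1: arr=3 -> substrate=4 bound=2 product=0
t=2: arr=0 -> substrate=4 bound=2 product=0
t=3: arr=2 -> substrate=6 bound=2 product=0
t=4: arr=3 -> substrate=7 bound=2 product=2
t=5: arr=3 -> substrate=10 bound=2 product=2
t=6: arr=1 -> substrate=11 bound=2 product=2
t=7: arr=0 -> substrate=11 bound=2 product=2
t=8: arr=0 -> substrate=9 bound=2 product=4
t=9: arr=0 -> substrate=9 bound=2 product=4

Answer: 2 2 2 2 2 2 2 2 2 2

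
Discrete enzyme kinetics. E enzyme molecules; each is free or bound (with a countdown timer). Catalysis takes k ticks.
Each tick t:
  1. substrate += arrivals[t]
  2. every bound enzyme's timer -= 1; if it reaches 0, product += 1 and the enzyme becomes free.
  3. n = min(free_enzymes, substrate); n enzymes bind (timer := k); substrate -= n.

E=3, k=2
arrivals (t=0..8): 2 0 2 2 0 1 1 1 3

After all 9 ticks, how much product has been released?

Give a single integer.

t=0: arr=2 -> substrate=0 bound=2 product=0
t=1: arr=0 -> substrate=0 bound=2 product=0
t=2: arr=2 -> substrate=0 bound=2 product=2
t=3: arr=2 -> substrate=1 bound=3 product=2
t=4: arr=0 -> substrate=0 bound=2 product=4
t=5: arr=1 -> substrate=0 bound=2 product=5
t=6: arr=1 -> substrate=0 bound=2 product=6
t=7: arr=1 -> substrate=0 bound=2 product=7
t=8: arr=3 -> substrate=1 bound=3 product=8

Answer: 8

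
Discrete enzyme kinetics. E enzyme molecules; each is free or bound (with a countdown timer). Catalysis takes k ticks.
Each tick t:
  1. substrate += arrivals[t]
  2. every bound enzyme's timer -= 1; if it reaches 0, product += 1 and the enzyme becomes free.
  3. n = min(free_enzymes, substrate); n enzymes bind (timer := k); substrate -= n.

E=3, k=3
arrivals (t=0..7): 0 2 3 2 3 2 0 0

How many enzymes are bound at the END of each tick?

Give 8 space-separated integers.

t=0: arr=0 -> substrate=0 bound=0 product=0
t=1: arr=2 -> substrate=0 bound=2 product=0
t=2: arr=3 -> substrate=2 bound=3 product=0
t=3: arr=2 -> substrate=4 bound=3 product=0
t=4: arr=3 -> substrate=5 bound=3 product=2
t=5: arr=2 -> substrate=6 bound=3 product=3
t=6: arr=0 -> substrate=6 bound=3 product=3
t=7: arr=0 -> substrate=4 bound=3 product=5

Answer: 0 2 3 3 3 3 3 3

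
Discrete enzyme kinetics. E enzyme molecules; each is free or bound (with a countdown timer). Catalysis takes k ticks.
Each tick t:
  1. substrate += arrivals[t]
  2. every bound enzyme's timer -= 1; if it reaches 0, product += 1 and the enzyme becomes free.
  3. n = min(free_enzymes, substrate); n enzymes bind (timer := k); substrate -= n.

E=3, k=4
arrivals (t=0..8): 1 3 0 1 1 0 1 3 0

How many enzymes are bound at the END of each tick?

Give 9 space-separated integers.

t=0: arr=1 -> substrate=0 bound=1 product=0
t=1: arr=3 -> substrate=1 bound=3 product=0
t=2: arr=0 -> substrate=1 bound=3 product=0
t=3: arr=1 -> substrate=2 bound=3 product=0
t=4: arr=1 -> substrate=2 bound=3 product=1
t=5: arr=0 -> substrate=0 bound=3 product=3
t=6: arr=1 -> substrate=1 bound=3 product=3
t=7: arr=3 -> substrate=4 bound=3 product=3
t=8: arr=0 -> substrate=3 bound=3 product=4

Answer: 1 3 3 3 3 3 3 3 3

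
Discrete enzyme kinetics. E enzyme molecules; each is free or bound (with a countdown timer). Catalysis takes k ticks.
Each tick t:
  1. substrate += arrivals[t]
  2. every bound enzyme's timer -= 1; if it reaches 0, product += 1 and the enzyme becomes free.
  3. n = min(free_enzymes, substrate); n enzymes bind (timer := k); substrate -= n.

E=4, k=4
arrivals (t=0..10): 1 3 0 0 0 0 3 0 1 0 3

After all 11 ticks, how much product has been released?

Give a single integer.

t=0: arr=1 -> substrate=0 bound=1 product=0
t=1: arr=3 -> substrate=0 bound=4 product=0
t=2: arr=0 -> substrate=0 bound=4 product=0
t=3: arr=0 -> substrate=0 bound=4 product=0
t=4: arr=0 -> substrate=0 bound=3 product=1
t=5: arr=0 -> substrate=0 bound=0 product=4
t=6: arr=3 -> substrate=0 bound=3 product=4
t=7: arr=0 -> substrate=0 bound=3 product=4
t=8: arr=1 -> substrate=0 bound=4 product=4
t=9: arr=0 -> substrate=0 bound=4 product=4
t=10: arr=3 -> substrate=0 bound=4 product=7

Answer: 7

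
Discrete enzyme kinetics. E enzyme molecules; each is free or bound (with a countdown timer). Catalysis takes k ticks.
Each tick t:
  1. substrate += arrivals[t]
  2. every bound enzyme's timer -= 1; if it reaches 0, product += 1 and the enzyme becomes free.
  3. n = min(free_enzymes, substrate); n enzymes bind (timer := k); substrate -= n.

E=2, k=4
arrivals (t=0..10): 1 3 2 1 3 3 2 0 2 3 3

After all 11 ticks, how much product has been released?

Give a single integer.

t=0: arr=1 -> substrate=0 bound=1 product=0
t=1: arr=3 -> substrate=2 bound=2 product=0
t=2: arr=2 -> substrate=4 bound=2 product=0
t=3: arr=1 -> substrate=5 bound=2 product=0
t=4: arr=3 -> substrate=7 bound=2 product=1
t=5: arr=3 -> substrate=9 bound=2 product=2
t=6: arr=2 -> substrate=11 bound=2 product=2
t=7: arr=0 -> substrate=11 bound=2 product=2
t=8: arr=2 -> substrate=12 bound=2 product=3
t=9: arr=3 -> substrate=14 bound=2 product=4
t=10: arr=3 -> substrate=17 bound=2 product=4

Answer: 4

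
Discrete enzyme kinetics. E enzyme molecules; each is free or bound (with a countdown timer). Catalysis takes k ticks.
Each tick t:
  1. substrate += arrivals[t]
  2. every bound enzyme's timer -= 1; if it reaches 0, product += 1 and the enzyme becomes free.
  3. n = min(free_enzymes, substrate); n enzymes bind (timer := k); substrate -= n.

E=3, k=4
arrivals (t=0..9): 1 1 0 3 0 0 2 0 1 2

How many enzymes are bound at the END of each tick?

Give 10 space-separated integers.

t=0: arr=1 -> substrate=0 bound=1 product=0
t=1: arr=1 -> substrate=0 bound=2 product=0
t=2: arr=0 -> substrate=0 bound=2 product=0
t=3: arr=3 -> substrate=2 bound=3 product=0
t=4: arr=0 -> substrate=1 bound=3 product=1
t=5: arr=0 -> substrate=0 bound=3 product=2
t=6: arr=2 -> substrate=2 bound=3 product=2
t=7: arr=0 -> substrate=1 bound=3 product=3
t=8: arr=1 -> substrate=1 bound=3 product=4
t=9: arr=2 -> substrate=2 bound=3 product=5

Answer: 1 2 2 3 3 3 3 3 3 3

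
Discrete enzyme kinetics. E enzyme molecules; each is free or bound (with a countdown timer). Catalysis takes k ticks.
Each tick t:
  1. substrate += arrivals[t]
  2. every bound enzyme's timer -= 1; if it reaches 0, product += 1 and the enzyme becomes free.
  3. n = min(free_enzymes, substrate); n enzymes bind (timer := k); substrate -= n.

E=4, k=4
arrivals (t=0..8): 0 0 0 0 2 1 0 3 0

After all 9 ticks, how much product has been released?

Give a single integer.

t=0: arr=0 -> substrate=0 bound=0 product=0
t=1: arr=0 -> substrate=0 bound=0 product=0
t=2: arr=0 -> substrate=0 bound=0 product=0
t=3: arr=0 -> substrate=0 bound=0 product=0
t=4: arr=2 -> substrate=0 bound=2 product=0
t=5: arr=1 -> substrate=0 bound=3 product=0
t=6: arr=0 -> substrate=0 bound=3 product=0
t=7: arr=3 -> substrate=2 bound=4 product=0
t=8: arr=0 -> substrate=0 bound=4 product=2

Answer: 2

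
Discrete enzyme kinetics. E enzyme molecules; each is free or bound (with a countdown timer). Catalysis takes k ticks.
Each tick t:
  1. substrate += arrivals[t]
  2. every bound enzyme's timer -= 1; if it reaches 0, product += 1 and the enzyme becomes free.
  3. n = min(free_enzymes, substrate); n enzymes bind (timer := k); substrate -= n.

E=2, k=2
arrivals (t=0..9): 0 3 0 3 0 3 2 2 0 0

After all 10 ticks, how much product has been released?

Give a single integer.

Answer: 8

Derivation:
t=0: arr=0 -> substrate=0 bound=0 product=0
t=1: arr=3 -> substrate=1 bound=2 product=0
t=2: arr=0 -> substrate=1 bound=2 product=0
t=3: arr=3 -> substrate=2 bound=2 product=2
t=4: arr=0 -> substrate=2 bound=2 product=2
t=5: arr=3 -> substrate=3 bound=2 product=4
t=6: arr=2 -> substrate=5 bound=2 product=4
t=7: arr=2 -> substrate=5 bound=2 product=6
t=8: arr=0 -> substrate=5 bound=2 product=6
t=9: arr=0 -> substrate=3 bound=2 product=8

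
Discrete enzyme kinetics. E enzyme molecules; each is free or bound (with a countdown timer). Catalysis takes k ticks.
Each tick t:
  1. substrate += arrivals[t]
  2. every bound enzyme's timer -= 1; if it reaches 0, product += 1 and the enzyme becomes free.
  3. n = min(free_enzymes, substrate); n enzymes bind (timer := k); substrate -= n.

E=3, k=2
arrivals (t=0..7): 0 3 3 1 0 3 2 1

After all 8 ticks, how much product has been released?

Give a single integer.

t=0: arr=0 -> substrate=0 bound=0 product=0
t=1: arr=3 -> substrate=0 bound=3 product=0
t=2: arr=3 -> substrate=3 bound=3 product=0
t=3: arr=1 -> substrate=1 bound=3 product=3
t=4: arr=0 -> substrate=1 bound=3 product=3
t=5: arr=3 -> substrate=1 bound=3 product=6
t=6: arr=2 -> substrate=3 bound=3 product=6
t=7: arr=1 -> substrate=1 bound=3 product=9

Answer: 9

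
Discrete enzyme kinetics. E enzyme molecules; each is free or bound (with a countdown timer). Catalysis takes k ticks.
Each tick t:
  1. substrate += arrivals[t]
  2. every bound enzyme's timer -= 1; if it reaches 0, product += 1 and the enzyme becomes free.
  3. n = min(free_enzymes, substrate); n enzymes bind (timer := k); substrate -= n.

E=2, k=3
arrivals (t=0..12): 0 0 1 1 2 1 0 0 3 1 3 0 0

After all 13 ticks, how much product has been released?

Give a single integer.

t=0: arr=0 -> substrate=0 bound=0 product=0
t=1: arr=0 -> substrate=0 bound=0 product=0
t=2: arr=1 -> substrate=0 bound=1 product=0
t=3: arr=1 -> substrate=0 bound=2 product=0
t=4: arr=2 -> substrate=2 bound=2 product=0
t=5: arr=1 -> substrate=2 bound=2 product=1
t=6: arr=0 -> substrate=1 bound=2 product=2
t=7: arr=0 -> substrate=1 bound=2 product=2
t=8: arr=3 -> substrate=3 bound=2 product=3
t=9: arr=1 -> substrate=3 bound=2 product=4
t=10: arr=3 -> substrate=6 bound=2 product=4
t=11: arr=0 -> substrate=5 bound=2 product=5
t=12: arr=0 -> substrate=4 bound=2 product=6

Answer: 6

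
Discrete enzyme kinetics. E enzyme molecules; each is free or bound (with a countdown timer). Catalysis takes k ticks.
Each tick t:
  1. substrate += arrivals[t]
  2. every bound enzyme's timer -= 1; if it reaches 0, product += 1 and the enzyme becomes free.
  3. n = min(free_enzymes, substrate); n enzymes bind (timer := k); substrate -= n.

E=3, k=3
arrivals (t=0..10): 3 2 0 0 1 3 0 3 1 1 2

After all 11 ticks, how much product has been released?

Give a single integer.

Answer: 9

Derivation:
t=0: arr=3 -> substrate=0 bound=3 product=0
t=1: arr=2 -> substrate=2 bound=3 product=0
t=2: arr=0 -> substrate=2 bound=3 product=0
t=3: arr=0 -> substrate=0 bound=2 product=3
t=4: arr=1 -> substrate=0 bound=3 product=3
t=5: arr=3 -> substrate=3 bound=3 product=3
t=6: arr=0 -> substrate=1 bound=3 product=5
t=7: arr=3 -> substrate=3 bound=3 product=6
t=8: arr=1 -> substrate=4 bound=3 product=6
t=9: arr=1 -> substrate=3 bound=3 product=8
t=10: arr=2 -> substrate=4 bound=3 product=9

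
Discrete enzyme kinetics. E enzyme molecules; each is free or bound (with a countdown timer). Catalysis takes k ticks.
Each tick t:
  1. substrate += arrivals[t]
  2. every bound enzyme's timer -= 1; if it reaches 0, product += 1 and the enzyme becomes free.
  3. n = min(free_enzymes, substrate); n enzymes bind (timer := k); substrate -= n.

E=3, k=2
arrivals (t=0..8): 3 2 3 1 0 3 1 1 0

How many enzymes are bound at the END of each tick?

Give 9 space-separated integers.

Answer: 3 3 3 3 3 3 3 3 2

Derivation:
t=0: arr=3 -> substrate=0 bound=3 product=0
t=1: arr=2 -> substrate=2 bound=3 product=0
t=2: arr=3 -> substrate=2 bound=3 product=3
t=3: arr=1 -> substrate=3 bound=3 product=3
t=4: arr=0 -> substrate=0 bound=3 product=6
t=5: arr=3 -> substrate=3 bound=3 product=6
t=6: arr=1 -> substrate=1 bound=3 product=9
t=7: arr=1 -> substrate=2 bound=3 product=9
t=8: arr=0 -> substrate=0 bound=2 product=12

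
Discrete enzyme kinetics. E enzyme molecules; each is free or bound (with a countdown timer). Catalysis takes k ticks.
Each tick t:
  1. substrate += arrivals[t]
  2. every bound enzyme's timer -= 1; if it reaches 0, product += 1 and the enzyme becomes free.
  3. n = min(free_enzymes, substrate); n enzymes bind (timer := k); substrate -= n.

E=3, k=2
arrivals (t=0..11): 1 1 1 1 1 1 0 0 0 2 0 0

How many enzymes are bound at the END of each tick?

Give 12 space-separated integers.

Answer: 1 2 2 2 2 2 1 0 0 2 2 0

Derivation:
t=0: arr=1 -> substrate=0 bound=1 product=0
t=1: arr=1 -> substrate=0 bound=2 product=0
t=2: arr=1 -> substrate=0 bound=2 product=1
t=3: arr=1 -> substrate=0 bound=2 product=2
t=4: arr=1 -> substrate=0 bound=2 product=3
t=5: arr=1 -> substrate=0 bound=2 product=4
t=6: arr=0 -> substrate=0 bound=1 product=5
t=7: arr=0 -> substrate=0 bound=0 product=6
t=8: arr=0 -> substrate=0 bound=0 product=6
t=9: arr=2 -> substrate=0 bound=2 product=6
t=10: arr=0 -> substrate=0 bound=2 product=6
t=11: arr=0 -> substrate=0 bound=0 product=8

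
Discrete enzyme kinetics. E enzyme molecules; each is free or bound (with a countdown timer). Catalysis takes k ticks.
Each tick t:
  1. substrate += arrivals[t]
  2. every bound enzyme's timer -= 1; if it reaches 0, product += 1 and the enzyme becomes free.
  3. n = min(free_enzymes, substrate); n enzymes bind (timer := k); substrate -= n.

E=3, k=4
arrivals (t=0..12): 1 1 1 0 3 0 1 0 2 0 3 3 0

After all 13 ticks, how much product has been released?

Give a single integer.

t=0: arr=1 -> substrate=0 bound=1 product=0
t=1: arr=1 -> substrate=0 bound=2 product=0
t=2: arr=1 -> substrate=0 bound=3 product=0
t=3: arr=0 -> substrate=0 bound=3 product=0
t=4: arr=3 -> substrate=2 bound=3 product=1
t=5: arr=0 -> substrate=1 bound=3 product=2
t=6: arr=1 -> substrate=1 bound=3 product=3
t=7: arr=0 -> substrate=1 bound=3 product=3
t=8: arr=2 -> substrate=2 bound=3 product=4
t=9: arr=0 -> substrate=1 bound=3 product=5
t=10: arr=3 -> substrate=3 bound=3 product=6
t=11: arr=3 -> substrate=6 bound=3 product=6
t=12: arr=0 -> substrate=5 bound=3 product=7

Answer: 7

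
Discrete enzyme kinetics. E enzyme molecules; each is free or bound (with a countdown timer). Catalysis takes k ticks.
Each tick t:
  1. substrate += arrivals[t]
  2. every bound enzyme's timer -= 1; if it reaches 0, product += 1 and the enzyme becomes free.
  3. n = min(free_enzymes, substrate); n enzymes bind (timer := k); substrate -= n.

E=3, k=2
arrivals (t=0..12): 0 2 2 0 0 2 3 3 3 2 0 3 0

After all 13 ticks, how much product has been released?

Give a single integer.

t=0: arr=0 -> substrate=0 bound=0 product=0
t=1: arr=2 -> substrate=0 bound=2 product=0
t=2: arr=2 -> substrate=1 bound=3 product=0
t=3: arr=0 -> substrate=0 bound=2 product=2
t=4: arr=0 -> substrate=0 bound=1 product=3
t=5: arr=2 -> substrate=0 bound=2 product=4
t=6: arr=3 -> substrate=2 bound=3 product=4
t=7: arr=3 -> substrate=3 bound=3 product=6
t=8: arr=3 -> substrate=5 bound=3 product=7
t=9: arr=2 -> substrate=5 bound=3 product=9
t=10: arr=0 -> substrate=4 bound=3 product=10
t=11: arr=3 -> substrate=5 bound=3 product=12
t=12: arr=0 -> substrate=4 bound=3 product=13

Answer: 13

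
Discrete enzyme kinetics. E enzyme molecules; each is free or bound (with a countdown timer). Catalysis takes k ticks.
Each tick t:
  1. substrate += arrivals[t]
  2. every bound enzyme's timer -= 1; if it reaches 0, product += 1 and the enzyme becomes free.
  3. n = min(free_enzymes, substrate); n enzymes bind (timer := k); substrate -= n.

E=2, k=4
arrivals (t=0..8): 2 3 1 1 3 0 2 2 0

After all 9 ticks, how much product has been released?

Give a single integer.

t=0: arr=2 -> substrate=0 bound=2 product=0
t=1: arr=3 -> substrate=3 bound=2 product=0
t=2: arr=1 -> substrate=4 bound=2 product=0
t=3: arr=1 -> substrate=5 bound=2 product=0
t=4: arr=3 -> substrate=6 bound=2 product=2
t=5: arr=0 -> substrate=6 bound=2 product=2
t=6: arr=2 -> substrate=8 bound=2 product=2
t=7: arr=2 -> substrate=10 bound=2 product=2
t=8: arr=0 -> substrate=8 bound=2 product=4

Answer: 4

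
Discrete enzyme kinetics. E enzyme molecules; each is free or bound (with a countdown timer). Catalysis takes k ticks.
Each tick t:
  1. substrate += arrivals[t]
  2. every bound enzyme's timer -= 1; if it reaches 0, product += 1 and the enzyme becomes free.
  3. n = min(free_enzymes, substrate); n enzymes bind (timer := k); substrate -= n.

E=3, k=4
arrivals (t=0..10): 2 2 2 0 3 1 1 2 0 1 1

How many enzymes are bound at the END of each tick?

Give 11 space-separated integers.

t=0: arr=2 -> substrate=0 bound=2 product=0
t=1: arr=2 -> substrate=1 bound=3 product=0
t=2: arr=2 -> substrate=3 bound=3 product=0
t=3: arr=0 -> substrate=3 bound=3 product=0
t=4: arr=3 -> substrate=4 bound=3 product=2
t=5: arr=1 -> substrate=4 bound=3 product=3
t=6: arr=1 -> substrate=5 bound=3 product=3
t=7: arr=2 -> substrate=7 bound=3 product=3
t=8: arr=0 -> substrate=5 bound=3 product=5
t=9: arr=1 -> substrate=5 bound=3 product=6
t=10: arr=1 -> substrate=6 bound=3 product=6

Answer: 2 3 3 3 3 3 3 3 3 3 3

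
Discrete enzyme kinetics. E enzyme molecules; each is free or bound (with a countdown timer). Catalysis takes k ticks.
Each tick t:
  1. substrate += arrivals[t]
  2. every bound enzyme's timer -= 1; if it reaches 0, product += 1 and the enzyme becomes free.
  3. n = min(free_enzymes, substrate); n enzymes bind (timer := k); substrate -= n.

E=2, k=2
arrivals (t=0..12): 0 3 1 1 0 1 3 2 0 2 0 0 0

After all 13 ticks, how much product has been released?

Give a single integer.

t=0: arr=0 -> substrate=0 bound=0 product=0
t=1: arr=3 -> substrate=1 bound=2 product=0
t=2: arr=1 -> substrate=2 bound=2 product=0
t=3: arr=1 -> substrate=1 bound=2 product=2
t=4: arr=0 -> substrate=1 bound=2 product=2
t=5: arr=1 -> substrate=0 bound=2 product=4
t=6: arr=3 -> substrate=3 bound=2 product=4
t=7: arr=2 -> substrate=3 bound=2 product=6
t=8: arr=0 -> substrate=3 bound=2 product=6
t=9: arr=2 -> substrate=3 bound=2 product=8
t=10: arr=0 -> substrate=3 bound=2 product=8
t=11: arr=0 -> substrate=1 bound=2 product=10
t=12: arr=0 -> substrate=1 bound=2 product=10

Answer: 10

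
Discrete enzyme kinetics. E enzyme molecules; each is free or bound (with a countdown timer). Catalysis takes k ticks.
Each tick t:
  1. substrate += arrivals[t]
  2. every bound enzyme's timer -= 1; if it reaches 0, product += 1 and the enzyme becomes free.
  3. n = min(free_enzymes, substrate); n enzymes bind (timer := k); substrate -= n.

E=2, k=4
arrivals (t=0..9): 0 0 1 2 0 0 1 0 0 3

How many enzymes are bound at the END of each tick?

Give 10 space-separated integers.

t=0: arr=0 -> substrate=0 bound=0 product=0
t=1: arr=0 -> substrate=0 bound=0 product=0
t=2: arr=1 -> substrate=0 bound=1 product=0
t=3: arr=2 -> substrate=1 bound=2 product=0
t=4: arr=0 -> substrate=1 bound=2 product=0
t=5: arr=0 -> substrate=1 bound=2 product=0
t=6: arr=1 -> substrate=1 bound=2 product=1
t=7: arr=0 -> substrate=0 bound=2 product=2
t=8: arr=0 -> substrate=0 bound=2 product=2
t=9: arr=3 -> substrate=3 bound=2 product=2

Answer: 0 0 1 2 2 2 2 2 2 2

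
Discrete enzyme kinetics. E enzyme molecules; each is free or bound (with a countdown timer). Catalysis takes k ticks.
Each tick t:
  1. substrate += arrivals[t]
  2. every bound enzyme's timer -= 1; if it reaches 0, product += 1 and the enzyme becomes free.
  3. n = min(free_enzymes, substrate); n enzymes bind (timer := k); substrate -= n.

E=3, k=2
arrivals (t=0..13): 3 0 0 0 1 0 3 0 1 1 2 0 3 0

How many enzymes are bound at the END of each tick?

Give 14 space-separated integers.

Answer: 3 3 0 0 1 1 3 3 1 2 3 2 3 3

Derivation:
t=0: arr=3 -> substrate=0 bound=3 product=0
t=1: arr=0 -> substrate=0 bound=3 product=0
t=2: arr=0 -> substrate=0 bound=0 product=3
t=3: arr=0 -> substrate=0 bound=0 product=3
t=4: arr=1 -> substrate=0 bound=1 product=3
t=5: arr=0 -> substrate=0 bound=1 product=3
t=6: arr=3 -> substrate=0 bound=3 product=4
t=7: arr=0 -> substrate=0 bound=3 product=4
t=8: arr=1 -> substrate=0 bound=1 product=7
t=9: arr=1 -> substrate=0 bound=2 product=7
t=10: arr=2 -> substrate=0 bound=3 product=8
t=11: arr=0 -> substrate=0 bound=2 product=9
t=12: arr=3 -> substrate=0 bound=3 product=11
t=13: arr=0 -> substrate=0 bound=3 product=11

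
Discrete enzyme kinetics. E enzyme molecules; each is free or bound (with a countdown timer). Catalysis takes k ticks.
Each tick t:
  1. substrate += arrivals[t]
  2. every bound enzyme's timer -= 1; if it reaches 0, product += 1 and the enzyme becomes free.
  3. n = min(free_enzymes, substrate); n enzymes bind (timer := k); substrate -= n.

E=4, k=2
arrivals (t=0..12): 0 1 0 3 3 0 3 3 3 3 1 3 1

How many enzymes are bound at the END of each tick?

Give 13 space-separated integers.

t=0: arr=0 -> substrate=0 bound=0 product=0
t=1: arr=1 -> substrate=0 bound=1 product=0
t=2: arr=0 -> substrate=0 bound=1 product=0
t=3: arr=3 -> substrate=0 bound=3 product=1
t=4: arr=3 -> substrate=2 bound=4 product=1
t=5: arr=0 -> substrate=0 bound=3 product=4
t=6: arr=3 -> substrate=1 bound=4 product=5
t=7: arr=3 -> substrate=2 bound=4 product=7
t=8: arr=3 -> substrate=3 bound=4 product=9
t=9: arr=3 -> substrate=4 bound=4 product=11
t=10: arr=1 -> substrate=3 bound=4 product=13
t=11: arr=3 -> substrate=4 bound=4 product=15
t=12: arr=1 -> substrate=3 bound=4 product=17

Answer: 0 1 1 3 4 3 4 4 4 4 4 4 4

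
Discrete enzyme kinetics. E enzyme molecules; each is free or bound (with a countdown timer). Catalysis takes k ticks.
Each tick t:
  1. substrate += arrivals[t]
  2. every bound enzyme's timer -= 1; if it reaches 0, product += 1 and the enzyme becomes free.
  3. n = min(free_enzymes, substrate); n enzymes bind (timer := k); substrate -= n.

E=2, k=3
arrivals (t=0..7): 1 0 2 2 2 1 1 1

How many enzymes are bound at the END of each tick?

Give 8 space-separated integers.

Answer: 1 1 2 2 2 2 2 2

Derivation:
t=0: arr=1 -> substrate=0 bound=1 product=0
t=1: arr=0 -> substrate=0 bound=1 product=0
t=2: arr=2 -> substrate=1 bound=2 product=0
t=3: arr=2 -> substrate=2 bound=2 product=1
t=4: arr=2 -> substrate=4 bound=2 product=1
t=5: arr=1 -> substrate=4 bound=2 product=2
t=6: arr=1 -> substrate=4 bound=2 product=3
t=7: arr=1 -> substrate=5 bound=2 product=3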